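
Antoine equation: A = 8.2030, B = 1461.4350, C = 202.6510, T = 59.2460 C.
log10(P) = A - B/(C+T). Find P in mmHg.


C+T = 261.8970
B/(C+T) = 5.5802
log10(P) = 8.2030 - 5.5802 = 2.6228
P = 10^2.6228 = 419.5755 mmHg

419.5755 mmHg


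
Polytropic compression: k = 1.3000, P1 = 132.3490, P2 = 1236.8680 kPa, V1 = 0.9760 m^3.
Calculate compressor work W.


(k-1)/k = 0.2308
(P2/P1)^exp = 1.6749
W = 4.3333 * 132.3490 * 0.9760 * (1.6749 - 1) = 377.7661 kJ

377.7661 kJ


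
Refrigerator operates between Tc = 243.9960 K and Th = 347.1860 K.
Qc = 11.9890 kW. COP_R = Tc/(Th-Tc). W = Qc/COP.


COP = 243.9960 / 103.1900 = 2.3645
W = 11.9890 / 2.3645 = 5.0703 kW

COP = 2.3645, W = 5.0703 kW


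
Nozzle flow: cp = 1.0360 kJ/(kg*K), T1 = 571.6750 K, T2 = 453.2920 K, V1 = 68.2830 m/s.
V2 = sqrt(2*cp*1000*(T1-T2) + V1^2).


dT = 118.3830 K
2*cp*1000*dT = 245289.5760
V1^2 = 4662.5681
V2 = sqrt(249952.1441) = 499.9521 m/s

499.9521 m/s


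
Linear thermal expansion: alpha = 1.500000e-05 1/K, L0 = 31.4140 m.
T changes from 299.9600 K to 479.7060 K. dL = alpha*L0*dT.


dT = 179.7460 K
dL = 1.500000e-05 * 31.4140 * 179.7460 = 0.084698 m
L_final = 31.498698 m

dL = 0.084698 m


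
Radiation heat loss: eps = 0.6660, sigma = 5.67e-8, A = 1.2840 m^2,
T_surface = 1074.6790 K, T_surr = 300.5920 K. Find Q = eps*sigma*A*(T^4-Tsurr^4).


T^4 = 1.3339e+12
Tsurr^4 = 8.1641e+09
Q = 0.6660 * 5.67e-8 * 1.2840 * 1.3257e+12 = 64279.2865 W

64279.2865 W


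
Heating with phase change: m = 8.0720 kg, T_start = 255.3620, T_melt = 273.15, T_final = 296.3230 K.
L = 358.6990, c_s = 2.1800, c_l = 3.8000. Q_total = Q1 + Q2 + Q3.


Q1 (sensible, solid) = 8.0720 * 2.1800 * 17.7880 = 313.0147 kJ
Q2 (latent) = 8.0720 * 358.6990 = 2895.4183 kJ
Q3 (sensible, liquid) = 8.0720 * 3.8000 * 23.1730 = 710.7993 kJ
Q_total = 3919.2324 kJ

3919.2324 kJ


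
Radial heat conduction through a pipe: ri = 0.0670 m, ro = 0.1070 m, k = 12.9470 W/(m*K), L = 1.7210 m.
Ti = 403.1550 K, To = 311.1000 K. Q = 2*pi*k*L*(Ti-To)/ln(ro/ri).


dT = 92.0550 K
ln(ro/ri) = 0.4681
Q = 2*pi*12.9470*1.7210*92.0550 / 0.4681 = 27529.9251 W

27529.9251 W


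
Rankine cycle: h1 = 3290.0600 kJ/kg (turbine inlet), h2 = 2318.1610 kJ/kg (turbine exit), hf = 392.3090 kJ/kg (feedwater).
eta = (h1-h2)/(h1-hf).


W = 971.8990 kJ/kg
Q_in = 2897.7510 kJ/kg
eta = 0.3354 = 33.5398%

eta = 33.5398%


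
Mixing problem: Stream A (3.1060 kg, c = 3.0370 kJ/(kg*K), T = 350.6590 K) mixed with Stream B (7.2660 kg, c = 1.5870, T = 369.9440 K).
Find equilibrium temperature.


num = 7573.6158
den = 20.9641
Tf = 361.2666 K

361.2666 K


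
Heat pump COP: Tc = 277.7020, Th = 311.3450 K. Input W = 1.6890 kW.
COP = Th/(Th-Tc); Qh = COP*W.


COP = 311.3450 / 33.6430 = 9.2544
Qh = 9.2544 * 1.6890 = 15.6306 kW

COP = 9.2544, Qh = 15.6306 kW


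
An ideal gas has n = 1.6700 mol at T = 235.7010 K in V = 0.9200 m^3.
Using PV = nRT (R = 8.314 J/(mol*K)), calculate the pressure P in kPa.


P = nRT/V = 1.6700 * 8.314 * 235.7010 / 0.9200
= 3272.5623 / 0.9200 = 3557.1329 Pa = 3.5571 kPa

3.5571 kPa


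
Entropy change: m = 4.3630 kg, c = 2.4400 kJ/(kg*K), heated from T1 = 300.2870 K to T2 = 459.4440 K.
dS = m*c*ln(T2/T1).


T2/T1 = 1.5300
ln(T2/T1) = 0.4253
dS = 4.3630 * 2.4400 * 0.4253 = 4.5274 kJ/K

4.5274 kJ/K


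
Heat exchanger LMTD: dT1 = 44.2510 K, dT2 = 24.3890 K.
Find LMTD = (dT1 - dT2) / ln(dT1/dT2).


dT1/dT2 = 1.8144
ln(dT1/dT2) = 0.5957
LMTD = 19.8620 / 0.5957 = 33.3397 K

33.3397 K


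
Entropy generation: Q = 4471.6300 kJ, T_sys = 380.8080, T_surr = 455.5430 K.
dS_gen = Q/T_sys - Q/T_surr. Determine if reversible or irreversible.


dS_sys = 4471.6300/380.8080 = 11.7425 kJ/K
dS_surr = -4471.6300/455.5430 = -9.8160 kJ/K
dS_gen = 11.7425 - 9.8160 = 1.9264 kJ/K (irreversible)

dS_gen = 1.9264 kJ/K, irreversible


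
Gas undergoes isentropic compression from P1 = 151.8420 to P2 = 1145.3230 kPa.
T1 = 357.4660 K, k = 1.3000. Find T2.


(k-1)/k = 0.2308
(P2/P1)^exp = 1.5941
T2 = 357.4660 * 1.5941 = 569.8271 K

569.8271 K


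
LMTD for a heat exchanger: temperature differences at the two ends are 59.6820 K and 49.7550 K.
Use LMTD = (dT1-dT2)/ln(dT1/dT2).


dT1/dT2 = 1.1995
ln(dT1/dT2) = 0.1819
LMTD = 9.9270 / 0.1819 = 54.5681 K

54.5681 K


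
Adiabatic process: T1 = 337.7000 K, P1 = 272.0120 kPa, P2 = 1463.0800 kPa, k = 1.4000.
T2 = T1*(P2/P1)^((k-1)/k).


(k-1)/k = 0.2857
(P2/P1)^exp = 1.6172
T2 = 337.7000 * 1.6172 = 546.1309 K

546.1309 K


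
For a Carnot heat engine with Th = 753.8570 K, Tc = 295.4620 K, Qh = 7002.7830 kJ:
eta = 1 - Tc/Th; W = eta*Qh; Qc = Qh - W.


eta = 1 - 295.4620/753.8570 = 0.6081
W = 0.6081 * 7002.7830 = 4258.1560 kJ
Qc = 7002.7830 - 4258.1560 = 2744.6270 kJ

eta = 60.8066%, W = 4258.1560 kJ, Qc = 2744.6270 kJ


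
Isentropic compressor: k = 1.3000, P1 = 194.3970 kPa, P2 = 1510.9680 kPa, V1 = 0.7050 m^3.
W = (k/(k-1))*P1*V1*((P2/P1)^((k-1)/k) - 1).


(k-1)/k = 0.2308
(P2/P1)^exp = 1.6051
W = 4.3333 * 194.3970 * 0.7050 * (1.6051 - 1) = 359.3872 kJ

359.3872 kJ


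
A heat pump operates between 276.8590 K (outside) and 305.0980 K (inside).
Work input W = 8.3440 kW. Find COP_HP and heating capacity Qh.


COP = 305.0980 / 28.2390 = 10.8041
Qh = 10.8041 * 8.3440 = 90.1497 kW

COP = 10.8041, Qh = 90.1497 kW


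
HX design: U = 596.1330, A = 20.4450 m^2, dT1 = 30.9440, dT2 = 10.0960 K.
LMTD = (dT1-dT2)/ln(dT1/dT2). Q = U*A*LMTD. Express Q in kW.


LMTD = 18.6136 K
Q = 596.1330 * 20.4450 * 18.6136 = 226861.7178 W = 226.8617 kW

226.8617 kW


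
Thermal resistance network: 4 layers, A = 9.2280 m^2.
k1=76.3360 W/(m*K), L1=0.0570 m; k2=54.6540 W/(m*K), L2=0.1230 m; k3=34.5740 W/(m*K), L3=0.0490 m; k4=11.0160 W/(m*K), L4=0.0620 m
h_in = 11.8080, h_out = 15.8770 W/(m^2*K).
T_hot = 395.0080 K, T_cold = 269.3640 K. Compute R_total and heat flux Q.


R_conv_in = 1/(11.8080*9.2280) = 0.0092
R_1 = 0.0570/(76.3360*9.2280) = 8.0917e-05
R_2 = 0.1230/(54.6540*9.2280) = 0.0002
R_3 = 0.0490/(34.5740*9.2280) = 0.0002
R_4 = 0.0620/(11.0160*9.2280) = 0.0006
R_conv_out = 1/(15.8770*9.2280) = 0.0068
R_total = 0.0171 K/W
Q = 125.6440 / 0.0171 = 7351.4978 W

R_total = 0.0171 K/W, Q = 7351.4978 W


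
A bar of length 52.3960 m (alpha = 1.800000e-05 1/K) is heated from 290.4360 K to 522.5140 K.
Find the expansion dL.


dT = 232.0780 K
dL = 1.800000e-05 * 52.3960 * 232.0780 = 0.218879 m
L_final = 52.614879 m

dL = 0.218879 m


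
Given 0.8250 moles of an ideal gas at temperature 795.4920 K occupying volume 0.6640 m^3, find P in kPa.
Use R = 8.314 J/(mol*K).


P = nRT/V = 0.8250 * 8.314 * 795.4920 / 0.6640
= 5456.3194 / 0.6640 = 8217.3485 Pa = 8.2173 kPa

8.2173 kPa


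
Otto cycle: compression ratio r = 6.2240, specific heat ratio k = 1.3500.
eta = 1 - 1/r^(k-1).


r^(k-1) = 1.8964
eta = 1 - 1/1.8964 = 0.4727 = 47.2678%

47.2678%


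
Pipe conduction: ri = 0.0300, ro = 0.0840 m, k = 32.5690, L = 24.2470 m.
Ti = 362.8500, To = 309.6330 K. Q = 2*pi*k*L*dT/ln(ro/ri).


dT = 53.2170 K
ln(ro/ri) = 1.0296
Q = 2*pi*32.5690*24.2470*53.2170 / 1.0296 = 256457.8336 W

256457.8336 W


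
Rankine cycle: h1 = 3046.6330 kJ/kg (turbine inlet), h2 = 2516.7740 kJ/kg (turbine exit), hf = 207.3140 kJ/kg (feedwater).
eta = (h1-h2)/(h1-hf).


W = 529.8590 kJ/kg
Q_in = 2839.3190 kJ/kg
eta = 0.1866 = 18.6615%

eta = 18.6615%


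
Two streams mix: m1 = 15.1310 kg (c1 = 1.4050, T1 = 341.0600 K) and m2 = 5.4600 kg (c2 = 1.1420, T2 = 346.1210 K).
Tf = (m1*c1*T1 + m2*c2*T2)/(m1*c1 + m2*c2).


num = 9408.7885
den = 27.4944
Tf = 342.2078 K

342.2078 K


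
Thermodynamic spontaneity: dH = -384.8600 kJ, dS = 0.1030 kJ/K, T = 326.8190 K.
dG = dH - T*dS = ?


T*dS = 326.8190 * 0.1030 = 33.6624 kJ
dG = -384.8600 - 33.6624 = -418.5224 kJ (spontaneous)

dG = -418.5224 kJ, spontaneous


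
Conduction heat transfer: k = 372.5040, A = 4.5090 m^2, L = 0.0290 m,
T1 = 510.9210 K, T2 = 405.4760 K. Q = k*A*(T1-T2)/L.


dT = 105.4450 K
Q = 372.5040 * 4.5090 * 105.4450 / 0.0290 = 6107158.1868 W

6107158.1868 W


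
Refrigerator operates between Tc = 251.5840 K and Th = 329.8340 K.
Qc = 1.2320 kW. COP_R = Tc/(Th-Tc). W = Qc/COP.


COP = 251.5840 / 78.2500 = 3.2151
W = 1.2320 / 3.2151 = 0.3832 kW

COP = 3.2151, W = 0.3832 kW


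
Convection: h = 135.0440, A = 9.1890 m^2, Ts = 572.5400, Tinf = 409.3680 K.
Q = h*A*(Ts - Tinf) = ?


dT = 163.1720 K
Q = 135.0440 * 9.1890 * 163.1720 = 202483.2866 W

202483.2866 W


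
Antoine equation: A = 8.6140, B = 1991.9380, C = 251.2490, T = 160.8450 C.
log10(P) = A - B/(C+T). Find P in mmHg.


C+T = 412.0940
B/(C+T) = 4.8337
log10(P) = 8.6140 - 4.8337 = 3.7803
P = 10^3.7803 = 6029.7855 mmHg

6029.7855 mmHg


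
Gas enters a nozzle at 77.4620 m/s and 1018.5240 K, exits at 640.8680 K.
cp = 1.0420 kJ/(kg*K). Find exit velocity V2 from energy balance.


dT = 377.6560 K
2*cp*1000*dT = 787035.1040
V1^2 = 6000.3614
V2 = sqrt(793035.4654) = 890.5254 m/s

890.5254 m/s


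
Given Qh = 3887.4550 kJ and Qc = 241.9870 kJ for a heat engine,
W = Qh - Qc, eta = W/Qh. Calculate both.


W = 3887.4550 - 241.9870 = 3645.4680 kJ
eta = 3645.4680 / 3887.4550 = 0.9378 = 93.7752%

W = 3645.4680 kJ, eta = 93.7752%


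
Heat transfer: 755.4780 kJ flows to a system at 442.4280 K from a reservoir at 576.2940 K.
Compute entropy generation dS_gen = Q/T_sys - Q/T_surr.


dS_sys = 755.4780/442.4280 = 1.7076 kJ/K
dS_surr = -755.4780/576.2940 = -1.3109 kJ/K
dS_gen = 1.7076 - 1.3109 = 0.3966 kJ/K (irreversible)

dS_gen = 0.3966 kJ/K, irreversible


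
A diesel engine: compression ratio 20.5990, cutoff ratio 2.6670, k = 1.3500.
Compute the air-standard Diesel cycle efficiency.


r^(k-1) = 2.8830
rc^k = 3.7595
eta = 0.5747 = 57.4680%

57.4680%


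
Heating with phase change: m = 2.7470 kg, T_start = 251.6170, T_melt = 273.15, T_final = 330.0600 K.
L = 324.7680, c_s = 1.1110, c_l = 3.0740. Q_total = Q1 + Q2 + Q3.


Q1 (sensible, solid) = 2.7470 * 1.1110 * 21.5330 = 65.7169 kJ
Q2 (latent) = 2.7470 * 324.7680 = 892.1377 kJ
Q3 (sensible, liquid) = 2.7470 * 3.0740 * 56.9100 = 480.5639 kJ
Q_total = 1438.4185 kJ

1438.4185 kJ


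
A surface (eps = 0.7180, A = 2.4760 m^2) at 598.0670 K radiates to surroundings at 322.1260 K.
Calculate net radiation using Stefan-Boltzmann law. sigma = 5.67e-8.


T^4 = 1.2794e+11
Tsurr^4 = 1.0767e+10
Q = 0.7180 * 5.67e-8 * 2.4760 * 1.1717e+11 = 11810.7449 W

11810.7449 W


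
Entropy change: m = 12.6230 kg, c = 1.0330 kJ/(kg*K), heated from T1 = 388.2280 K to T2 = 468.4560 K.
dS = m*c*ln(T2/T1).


T2/T1 = 1.2067
ln(T2/T1) = 0.1878
dS = 12.6230 * 1.0330 * 0.1878 = 2.4495 kJ/K

2.4495 kJ/K


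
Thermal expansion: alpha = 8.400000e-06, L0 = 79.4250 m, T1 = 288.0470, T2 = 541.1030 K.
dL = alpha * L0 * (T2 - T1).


dT = 253.0560 K
dL = 8.400000e-06 * 79.4250 * 253.0560 = 0.168831 m
L_final = 79.593831 m

dL = 0.168831 m


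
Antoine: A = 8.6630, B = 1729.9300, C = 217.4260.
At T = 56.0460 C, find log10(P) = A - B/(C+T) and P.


C+T = 273.4720
B/(C+T) = 6.3258
log10(P) = 8.6630 - 6.3258 = 2.3372
P = 10^2.3372 = 217.3687 mmHg

217.3687 mmHg


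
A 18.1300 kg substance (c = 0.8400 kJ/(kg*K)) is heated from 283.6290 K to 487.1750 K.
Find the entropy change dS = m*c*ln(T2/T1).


T2/T1 = 1.7176
ln(T2/T1) = 0.5410
dS = 18.1300 * 0.8400 * 0.5410 = 8.2383 kJ/K

8.2383 kJ/K


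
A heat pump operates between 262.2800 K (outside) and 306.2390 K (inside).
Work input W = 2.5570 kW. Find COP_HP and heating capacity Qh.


COP = 306.2390 / 43.9590 = 6.9665
Qh = 6.9665 * 2.5570 = 17.8133 kW

COP = 6.9665, Qh = 17.8133 kW


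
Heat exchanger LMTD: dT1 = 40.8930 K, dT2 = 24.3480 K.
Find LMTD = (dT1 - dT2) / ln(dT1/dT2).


dT1/dT2 = 1.6795
ln(dT1/dT2) = 0.5185
LMTD = 16.5450 / 0.5185 = 31.9088 K

31.9088 K


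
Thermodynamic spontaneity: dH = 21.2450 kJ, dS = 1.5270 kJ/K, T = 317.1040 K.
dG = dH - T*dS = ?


T*dS = 317.1040 * 1.5270 = 484.2178 kJ
dG = 21.2450 - 484.2178 = -462.9728 kJ (spontaneous)

dG = -462.9728 kJ, spontaneous


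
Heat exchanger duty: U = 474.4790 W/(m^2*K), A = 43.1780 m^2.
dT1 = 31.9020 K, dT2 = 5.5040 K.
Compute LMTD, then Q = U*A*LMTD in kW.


LMTD = 15.0228 K
Q = 474.4790 * 43.1780 * 15.0228 = 307773.2911 W = 307.7733 kW

307.7733 kW


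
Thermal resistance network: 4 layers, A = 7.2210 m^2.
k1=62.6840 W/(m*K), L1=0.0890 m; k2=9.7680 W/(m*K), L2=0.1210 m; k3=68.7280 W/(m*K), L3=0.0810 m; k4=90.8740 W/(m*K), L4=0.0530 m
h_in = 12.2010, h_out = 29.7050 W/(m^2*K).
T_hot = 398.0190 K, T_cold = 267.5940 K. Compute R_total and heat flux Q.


R_conv_in = 1/(12.2010*7.2210) = 0.0114
R_1 = 0.0890/(62.6840*7.2210) = 0.0002
R_2 = 0.1210/(9.7680*7.2210) = 0.0017
R_3 = 0.0810/(68.7280*7.2210) = 0.0002
R_4 = 0.0530/(90.8740*7.2210) = 8.0768e-05
R_conv_out = 1/(29.7050*7.2210) = 0.0047
R_total = 0.0182 K/W
Q = 130.4250 / 0.0182 = 7178.6818 W

R_total = 0.0182 K/W, Q = 7178.6818 W


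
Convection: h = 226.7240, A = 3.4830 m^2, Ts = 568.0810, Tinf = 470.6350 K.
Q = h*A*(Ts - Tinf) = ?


dT = 97.4460 K
Q = 226.7240 * 3.4830 * 97.4460 = 76951.1273 W

76951.1273 W


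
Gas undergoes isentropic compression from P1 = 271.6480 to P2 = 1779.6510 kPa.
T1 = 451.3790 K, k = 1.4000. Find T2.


(k-1)/k = 0.2857
(P2/P1)^exp = 1.7109
T2 = 451.3790 * 1.7109 = 772.2857 K

772.2857 K


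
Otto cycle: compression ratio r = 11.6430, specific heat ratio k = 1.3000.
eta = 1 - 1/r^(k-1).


r^(k-1) = 2.0884
eta = 1 - 1/2.0884 = 0.5212 = 52.1171%

52.1171%


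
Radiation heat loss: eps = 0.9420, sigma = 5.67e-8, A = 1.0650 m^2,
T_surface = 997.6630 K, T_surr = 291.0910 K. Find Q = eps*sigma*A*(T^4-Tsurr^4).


T^4 = 9.9068e+11
Tsurr^4 = 7.1798e+09
Q = 0.9420 * 5.67e-8 * 1.0650 * 9.8350e+11 = 55944.8463 W

55944.8463 W


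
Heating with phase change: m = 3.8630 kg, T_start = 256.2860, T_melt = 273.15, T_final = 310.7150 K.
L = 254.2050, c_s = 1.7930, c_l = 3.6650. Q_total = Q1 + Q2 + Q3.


Q1 (sensible, solid) = 3.8630 * 1.7930 * 16.8640 = 116.8061 kJ
Q2 (latent) = 3.8630 * 254.2050 = 981.9939 kJ
Q3 (sensible, liquid) = 3.8630 * 3.6650 * 37.5650 = 531.8413 kJ
Q_total = 1630.6414 kJ

1630.6414 kJ


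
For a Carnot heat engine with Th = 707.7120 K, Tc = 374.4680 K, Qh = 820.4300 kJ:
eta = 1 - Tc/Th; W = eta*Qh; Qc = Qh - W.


eta = 1 - 374.4680/707.7120 = 0.4709
W = 0.4709 * 820.4300 = 386.3201 kJ
Qc = 820.4300 - 386.3201 = 434.1099 kJ

eta = 47.0875%, W = 386.3201 kJ, Qc = 434.1099 kJ


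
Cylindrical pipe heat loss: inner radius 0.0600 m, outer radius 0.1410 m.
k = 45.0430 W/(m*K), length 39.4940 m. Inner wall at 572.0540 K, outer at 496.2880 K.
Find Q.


dT = 75.7660 K
ln(ro/ri) = 0.8544
Q = 2*pi*45.0430*39.4940*75.7660 / 0.8544 = 991159.6805 W

991159.6805 W


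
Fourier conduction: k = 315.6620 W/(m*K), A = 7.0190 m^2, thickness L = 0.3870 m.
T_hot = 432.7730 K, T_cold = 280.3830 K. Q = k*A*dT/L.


dT = 152.3900 K
Q = 315.6620 * 7.0190 * 152.3900 / 0.3870 = 872455.0289 W

872455.0289 W


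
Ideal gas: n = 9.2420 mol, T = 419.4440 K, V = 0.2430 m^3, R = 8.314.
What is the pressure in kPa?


P = nRT/V = 9.2420 * 8.314 * 419.4440 / 0.2430
= 32229.2330 / 0.2430 = 132630.5886 Pa = 132.6306 kPa

132.6306 kPa


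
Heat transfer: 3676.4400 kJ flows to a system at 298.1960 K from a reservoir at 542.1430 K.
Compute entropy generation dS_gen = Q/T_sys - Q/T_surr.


dS_sys = 3676.4400/298.1960 = 12.3289 kJ/K
dS_surr = -3676.4400/542.1430 = -6.7813 kJ/K
dS_gen = 12.3289 - 6.7813 = 5.5476 kJ/K (irreversible)

dS_gen = 5.5476 kJ/K, irreversible


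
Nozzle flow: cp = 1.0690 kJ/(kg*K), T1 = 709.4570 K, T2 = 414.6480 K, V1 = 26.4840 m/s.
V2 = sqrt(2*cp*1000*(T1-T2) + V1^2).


dT = 294.8090 K
2*cp*1000*dT = 630301.6420
V1^2 = 701.4023
V2 = sqrt(631003.0443) = 794.3570 m/s

794.3570 m/s


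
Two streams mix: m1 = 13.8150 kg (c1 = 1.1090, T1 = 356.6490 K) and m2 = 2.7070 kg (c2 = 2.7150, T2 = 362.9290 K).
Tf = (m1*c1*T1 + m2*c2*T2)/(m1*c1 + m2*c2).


num = 8131.5090
den = 22.6703
Tf = 358.6849 K

358.6849 K


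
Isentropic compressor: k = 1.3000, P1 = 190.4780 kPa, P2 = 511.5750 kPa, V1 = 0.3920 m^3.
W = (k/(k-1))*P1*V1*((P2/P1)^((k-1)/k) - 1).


(k-1)/k = 0.2308
(P2/P1)^exp = 1.2561
W = 4.3333 * 190.4780 * 0.3920 * (1.2561 - 1) = 82.8546 kJ

82.8546 kJ


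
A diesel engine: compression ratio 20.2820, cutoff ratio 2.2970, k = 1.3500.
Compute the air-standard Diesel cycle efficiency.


r^(k-1) = 2.8674
rc^k = 3.0730
eta = 0.5871 = 58.7101%

58.7101%


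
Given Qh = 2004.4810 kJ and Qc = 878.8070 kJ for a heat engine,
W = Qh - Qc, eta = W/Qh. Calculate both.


W = 2004.4810 - 878.8070 = 1125.6740 kJ
eta = 1125.6740 / 2004.4810 = 0.5616 = 56.1579%

W = 1125.6740 kJ, eta = 56.1579%


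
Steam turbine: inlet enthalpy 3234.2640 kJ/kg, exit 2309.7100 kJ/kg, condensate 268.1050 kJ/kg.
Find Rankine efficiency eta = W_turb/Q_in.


W = 924.5540 kJ/kg
Q_in = 2966.1590 kJ/kg
eta = 0.3117 = 31.1701%

eta = 31.1701%


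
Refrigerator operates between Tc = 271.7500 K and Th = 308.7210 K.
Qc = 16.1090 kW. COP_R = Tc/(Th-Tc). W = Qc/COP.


COP = 271.7500 / 36.9710 = 7.3504
W = 16.1090 / 7.3504 = 2.1916 kW

COP = 7.3504, W = 2.1916 kW


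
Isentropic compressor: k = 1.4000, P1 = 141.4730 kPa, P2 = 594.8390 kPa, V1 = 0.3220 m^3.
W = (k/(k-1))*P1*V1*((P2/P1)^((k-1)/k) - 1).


(k-1)/k = 0.2857
(P2/P1)^exp = 1.5073
W = 3.5000 * 141.4730 * 0.3220 * (1.5073 - 1) = 80.8882 kJ

80.8882 kJ


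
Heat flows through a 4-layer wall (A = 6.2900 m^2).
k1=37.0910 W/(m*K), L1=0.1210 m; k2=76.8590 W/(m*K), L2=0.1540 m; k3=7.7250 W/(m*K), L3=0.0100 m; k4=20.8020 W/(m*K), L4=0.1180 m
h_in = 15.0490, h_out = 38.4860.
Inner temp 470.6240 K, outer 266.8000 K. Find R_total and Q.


R_conv_in = 1/(15.0490*6.2900) = 0.0106
R_1 = 0.1210/(37.0910*6.2900) = 0.0005
R_2 = 0.1540/(76.8590*6.2900) = 0.0003
R_3 = 0.0100/(7.7250*6.2900) = 0.0002
R_4 = 0.1180/(20.8020*6.2900) = 0.0009
R_conv_out = 1/(38.4860*6.2900) = 0.0041
R_total = 0.0166 K/W
Q = 203.8240 / 0.0166 = 12248.9895 W

R_total = 0.0166 K/W, Q = 12248.9895 W


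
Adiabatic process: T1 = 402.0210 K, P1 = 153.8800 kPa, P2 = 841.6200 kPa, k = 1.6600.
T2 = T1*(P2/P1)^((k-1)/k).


(k-1)/k = 0.3976
(P2/P1)^exp = 1.9651
T2 = 402.0210 * 1.9651 = 790.0310 K

790.0310 K


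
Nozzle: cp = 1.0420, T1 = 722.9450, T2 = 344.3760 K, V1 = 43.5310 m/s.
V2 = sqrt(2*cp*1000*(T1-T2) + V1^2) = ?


dT = 378.5690 K
2*cp*1000*dT = 788937.7960
V1^2 = 1894.9480
V2 = sqrt(790832.7440) = 889.2878 m/s

889.2878 m/s


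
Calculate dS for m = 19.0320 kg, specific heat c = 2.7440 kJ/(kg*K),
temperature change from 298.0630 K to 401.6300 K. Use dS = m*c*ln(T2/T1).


T2/T1 = 1.3475
ln(T2/T1) = 0.2982
dS = 19.0320 * 2.7440 * 0.2982 = 15.5745 kJ/K

15.5745 kJ/K


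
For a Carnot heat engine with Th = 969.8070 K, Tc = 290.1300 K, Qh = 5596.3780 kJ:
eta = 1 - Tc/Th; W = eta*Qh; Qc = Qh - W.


eta = 1 - 290.1300/969.8070 = 0.7008
W = 0.7008 * 5596.3780 = 3922.1509 kJ
Qc = 5596.3780 - 3922.1509 = 1674.2271 kJ

eta = 70.0837%, W = 3922.1509 kJ, Qc = 1674.2271 kJ


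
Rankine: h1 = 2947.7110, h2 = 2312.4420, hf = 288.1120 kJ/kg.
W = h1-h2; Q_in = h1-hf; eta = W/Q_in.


W = 635.2690 kJ/kg
Q_in = 2659.5990 kJ/kg
eta = 0.2389 = 23.8859%

eta = 23.8859%


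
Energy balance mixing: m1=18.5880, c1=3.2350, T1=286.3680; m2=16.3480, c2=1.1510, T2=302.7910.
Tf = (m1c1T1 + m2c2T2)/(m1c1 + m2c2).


num = 22917.4135
den = 78.9487
Tf = 290.2822 K

290.2822 K


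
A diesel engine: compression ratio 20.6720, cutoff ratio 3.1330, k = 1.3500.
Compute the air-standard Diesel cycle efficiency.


r^(k-1) = 2.8866
rc^k = 4.6725
eta = 0.5582 = 55.8176%

55.8176%


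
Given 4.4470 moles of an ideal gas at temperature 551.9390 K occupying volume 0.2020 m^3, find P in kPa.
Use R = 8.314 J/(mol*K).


P = nRT/V = 4.4470 * 8.314 * 551.9390 / 0.2020
= 20406.4863 / 0.2020 = 101022.2094 Pa = 101.0222 kPa

101.0222 kPa


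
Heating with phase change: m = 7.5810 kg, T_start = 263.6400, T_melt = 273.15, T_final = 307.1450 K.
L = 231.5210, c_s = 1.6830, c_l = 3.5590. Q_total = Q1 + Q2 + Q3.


Q1 (sensible, solid) = 7.5810 * 1.6830 * 9.5100 = 121.3364 kJ
Q2 (latent) = 7.5810 * 231.5210 = 1755.1607 kJ
Q3 (sensible, liquid) = 7.5810 * 3.5590 * 33.9950 = 917.2116 kJ
Q_total = 2793.7087 kJ

2793.7087 kJ


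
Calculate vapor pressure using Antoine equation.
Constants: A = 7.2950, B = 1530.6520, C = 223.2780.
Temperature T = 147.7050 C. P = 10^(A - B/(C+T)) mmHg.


C+T = 370.9830
B/(C+T) = 4.1259
log10(P) = 7.2950 - 4.1259 = 3.1691
P = 10^3.1691 = 1475.9251 mmHg

1475.9251 mmHg


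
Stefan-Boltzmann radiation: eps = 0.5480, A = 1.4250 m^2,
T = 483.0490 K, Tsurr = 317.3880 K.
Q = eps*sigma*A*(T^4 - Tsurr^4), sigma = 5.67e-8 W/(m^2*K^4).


T^4 = 5.4446e+10
Tsurr^4 = 1.0148e+10
Q = 0.5480 * 5.67e-8 * 1.4250 * 4.4298e+10 = 1961.3961 W

1961.3961 W


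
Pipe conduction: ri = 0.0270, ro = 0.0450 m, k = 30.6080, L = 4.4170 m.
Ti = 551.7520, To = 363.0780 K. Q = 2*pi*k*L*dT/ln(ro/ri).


dT = 188.6740 K
ln(ro/ri) = 0.5108
Q = 2*pi*30.6080*4.4170*188.6740 / 0.5108 = 313748.4603 W

313748.4603 W


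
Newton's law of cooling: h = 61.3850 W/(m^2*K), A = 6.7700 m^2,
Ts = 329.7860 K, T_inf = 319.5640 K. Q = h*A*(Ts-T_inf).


dT = 10.2220 K
Q = 61.3850 * 6.7700 * 10.2220 = 4248.0225 W

4248.0225 W


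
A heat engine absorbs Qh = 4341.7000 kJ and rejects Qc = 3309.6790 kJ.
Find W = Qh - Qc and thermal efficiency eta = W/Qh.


W = 4341.7000 - 3309.6790 = 1032.0210 kJ
eta = 1032.0210 / 4341.7000 = 0.2377 = 23.7700%

W = 1032.0210 kJ, eta = 23.7700%


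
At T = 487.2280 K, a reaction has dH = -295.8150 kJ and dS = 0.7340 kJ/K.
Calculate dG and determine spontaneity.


T*dS = 487.2280 * 0.7340 = 357.6254 kJ
dG = -295.8150 - 357.6254 = -653.4404 kJ (spontaneous)

dG = -653.4404 kJ, spontaneous


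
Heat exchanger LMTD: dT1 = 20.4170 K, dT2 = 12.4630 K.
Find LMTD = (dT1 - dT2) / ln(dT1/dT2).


dT1/dT2 = 1.6382
ln(dT1/dT2) = 0.4936
LMTD = 7.9540 / 0.4936 = 16.1141 K

16.1141 K


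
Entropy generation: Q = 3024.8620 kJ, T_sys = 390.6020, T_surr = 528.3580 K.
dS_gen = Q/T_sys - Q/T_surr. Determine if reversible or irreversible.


dS_sys = 3024.8620/390.6020 = 7.7441 kJ/K
dS_surr = -3024.8620/528.3580 = -5.7250 kJ/K
dS_gen = 7.7441 - 5.7250 = 2.0191 kJ/K (irreversible)

dS_gen = 2.0191 kJ/K, irreversible


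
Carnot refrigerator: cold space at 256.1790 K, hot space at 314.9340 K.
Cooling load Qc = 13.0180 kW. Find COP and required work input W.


COP = 256.1790 / 58.7550 = 4.3601
W = 13.0180 / 4.3601 = 2.9857 kW

COP = 4.3601, W = 2.9857 kW


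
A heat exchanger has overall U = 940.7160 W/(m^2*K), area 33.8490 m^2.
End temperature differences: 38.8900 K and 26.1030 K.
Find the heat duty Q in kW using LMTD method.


LMTD = 32.0728 K
Q = 940.7160 * 33.8490 * 32.0728 = 1021271.1769 W = 1021.2712 kW

1021.2712 kW


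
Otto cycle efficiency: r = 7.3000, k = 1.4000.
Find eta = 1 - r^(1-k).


r^(k-1) = 2.2148
eta = 1 - 1/2.2148 = 0.5485 = 54.8486%

54.8486%


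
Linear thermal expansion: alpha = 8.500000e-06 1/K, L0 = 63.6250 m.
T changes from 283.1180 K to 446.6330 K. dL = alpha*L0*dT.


dT = 163.5150 K
dL = 8.500000e-06 * 63.6250 * 163.5150 = 0.088431 m
L_final = 63.713431 m

dL = 0.088431 m


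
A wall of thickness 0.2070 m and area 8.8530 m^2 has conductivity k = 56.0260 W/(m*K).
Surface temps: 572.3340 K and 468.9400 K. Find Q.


dT = 103.3940 K
Q = 56.0260 * 8.8530 * 103.3940 / 0.2070 = 247745.0996 W

247745.0996 W


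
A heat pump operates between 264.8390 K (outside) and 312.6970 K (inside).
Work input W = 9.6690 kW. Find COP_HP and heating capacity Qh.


COP = 312.6970 / 47.8580 = 6.5339
Qh = 6.5339 * 9.6690 = 63.1758 kW

COP = 6.5339, Qh = 63.1758 kW


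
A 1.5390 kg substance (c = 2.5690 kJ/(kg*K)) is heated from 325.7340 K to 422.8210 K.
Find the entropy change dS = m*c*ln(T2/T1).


T2/T1 = 1.2981
ln(T2/T1) = 0.2609
dS = 1.5390 * 2.5690 * 0.2609 = 1.0314 kJ/K

1.0314 kJ/K


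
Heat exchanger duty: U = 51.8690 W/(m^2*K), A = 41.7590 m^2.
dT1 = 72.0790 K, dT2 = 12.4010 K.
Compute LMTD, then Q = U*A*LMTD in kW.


LMTD = 33.9082 K
Q = 51.8690 * 41.7590 * 33.9082 = 73445.1470 W = 73.4451 kW

73.4451 kW


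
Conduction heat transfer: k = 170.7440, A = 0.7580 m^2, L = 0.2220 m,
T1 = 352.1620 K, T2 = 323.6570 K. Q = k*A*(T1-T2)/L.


dT = 28.5050 K
Q = 170.7440 * 0.7580 * 28.5050 / 0.2220 = 16618.1520 W

16618.1520 W


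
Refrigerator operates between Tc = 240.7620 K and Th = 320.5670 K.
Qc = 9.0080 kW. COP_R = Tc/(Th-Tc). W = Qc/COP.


COP = 240.7620 / 79.8050 = 3.0169
W = 9.0080 / 3.0169 = 2.9859 kW

COP = 3.0169, W = 2.9859 kW


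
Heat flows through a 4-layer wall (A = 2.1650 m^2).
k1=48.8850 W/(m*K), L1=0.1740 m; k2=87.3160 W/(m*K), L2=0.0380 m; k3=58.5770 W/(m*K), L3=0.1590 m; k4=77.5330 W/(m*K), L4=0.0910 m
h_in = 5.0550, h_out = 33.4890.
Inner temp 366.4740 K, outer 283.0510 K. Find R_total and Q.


R_conv_in = 1/(5.0550*2.1650) = 0.0914
R_1 = 0.1740/(48.8850*2.1650) = 0.0016
R_2 = 0.0380/(87.3160*2.1650) = 0.0002
R_3 = 0.1590/(58.5770*2.1650) = 0.0013
R_4 = 0.0910/(77.5330*2.1650) = 0.0005
R_conv_out = 1/(33.4890*2.1650) = 0.0138
R_total = 0.1088 K/W
Q = 83.4230 / 0.1088 = 766.7063 W

R_total = 0.1088 K/W, Q = 766.7063 W


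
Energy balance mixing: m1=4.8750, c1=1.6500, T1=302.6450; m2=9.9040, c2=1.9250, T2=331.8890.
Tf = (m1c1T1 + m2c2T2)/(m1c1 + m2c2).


num = 8761.9309
den = 27.1090
Tf = 323.2117 K

323.2117 K


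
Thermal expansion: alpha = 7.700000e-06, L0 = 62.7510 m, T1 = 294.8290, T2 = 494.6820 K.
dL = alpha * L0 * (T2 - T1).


dT = 199.8530 K
dL = 7.700000e-06 * 62.7510 * 199.8530 = 0.096566 m
L_final = 62.847566 m

dL = 0.096566 m


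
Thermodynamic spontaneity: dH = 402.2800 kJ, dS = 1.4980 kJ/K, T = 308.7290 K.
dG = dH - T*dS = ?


T*dS = 308.7290 * 1.4980 = 462.4760 kJ
dG = 402.2800 - 462.4760 = -60.1960 kJ (spontaneous)

dG = -60.1960 kJ, spontaneous


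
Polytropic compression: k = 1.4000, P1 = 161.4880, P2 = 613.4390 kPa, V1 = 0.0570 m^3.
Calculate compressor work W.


(k-1)/k = 0.2857
(P2/P1)^exp = 1.4642
W = 3.5000 * 161.4880 * 0.0570 * (1.4642 - 1) = 14.9560 kJ

14.9560 kJ


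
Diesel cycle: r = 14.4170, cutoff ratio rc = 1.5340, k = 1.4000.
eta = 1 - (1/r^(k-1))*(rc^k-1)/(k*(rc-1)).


r^(k-1) = 2.9077
rc^k = 1.8204
eta = 0.6226 = 62.2618%

62.2618%


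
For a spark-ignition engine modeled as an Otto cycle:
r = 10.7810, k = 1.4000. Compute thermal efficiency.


r^(k-1) = 2.5886
eta = 1 - 1/2.5886 = 0.6137 = 61.3690%

61.3690%


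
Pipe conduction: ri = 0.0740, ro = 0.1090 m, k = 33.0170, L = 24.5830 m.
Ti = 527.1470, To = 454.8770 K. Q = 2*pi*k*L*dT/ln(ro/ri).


dT = 72.2700 K
ln(ro/ri) = 0.3873
Q = 2*pi*33.0170*24.5830*72.2700 / 0.3873 = 951660.8792 W

951660.8792 W


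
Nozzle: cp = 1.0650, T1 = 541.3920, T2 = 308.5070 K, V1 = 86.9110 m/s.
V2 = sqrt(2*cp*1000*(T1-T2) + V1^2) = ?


dT = 232.8850 K
2*cp*1000*dT = 496045.0500
V1^2 = 7553.5219
V2 = sqrt(503598.5719) = 709.6468 m/s

709.6468 m/s


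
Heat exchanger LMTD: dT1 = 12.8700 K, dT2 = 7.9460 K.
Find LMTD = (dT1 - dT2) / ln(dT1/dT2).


dT1/dT2 = 1.6197
ln(dT1/dT2) = 0.4822
LMTD = 4.9240 / 0.4822 = 10.2109 K

10.2109 K


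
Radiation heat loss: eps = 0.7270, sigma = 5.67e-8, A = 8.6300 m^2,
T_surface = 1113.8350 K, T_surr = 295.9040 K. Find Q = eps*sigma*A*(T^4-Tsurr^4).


T^4 = 1.5392e+12
Tsurr^4 = 7.6666e+09
Q = 0.7270 * 5.67e-8 * 8.6300 * 1.5315e+12 = 544807.4839 W

544807.4839 W


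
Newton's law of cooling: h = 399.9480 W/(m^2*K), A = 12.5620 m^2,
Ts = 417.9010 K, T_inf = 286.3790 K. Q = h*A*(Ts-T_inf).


dT = 131.5220 K
Q = 399.9480 * 12.5620 * 131.5220 = 660785.8323 W

660785.8323 W


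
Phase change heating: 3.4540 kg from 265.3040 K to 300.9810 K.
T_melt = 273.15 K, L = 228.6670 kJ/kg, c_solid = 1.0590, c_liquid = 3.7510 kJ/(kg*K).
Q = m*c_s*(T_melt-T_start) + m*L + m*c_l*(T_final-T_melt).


Q1 (sensible, solid) = 3.4540 * 1.0590 * 7.8460 = 28.6990 kJ
Q2 (latent) = 3.4540 * 228.6670 = 789.8158 kJ
Q3 (sensible, liquid) = 3.4540 * 3.7510 * 27.8310 = 360.5772 kJ
Q_total = 1179.0920 kJ

1179.0920 kJ


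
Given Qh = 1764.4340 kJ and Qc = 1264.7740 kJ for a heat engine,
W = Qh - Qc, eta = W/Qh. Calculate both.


W = 1764.4340 - 1264.7740 = 499.6600 kJ
eta = 499.6600 / 1764.4340 = 0.2832 = 28.3184%

W = 499.6600 kJ, eta = 28.3184%


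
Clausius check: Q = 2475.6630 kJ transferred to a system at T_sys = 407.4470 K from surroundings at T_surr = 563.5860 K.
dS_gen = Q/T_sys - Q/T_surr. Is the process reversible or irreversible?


dS_sys = 2475.6630/407.4470 = 6.0760 kJ/K
dS_surr = -2475.6630/563.5860 = -4.3927 kJ/K
dS_gen = 6.0760 - 4.3927 = 1.6833 kJ/K (irreversible)

dS_gen = 1.6833 kJ/K, irreversible


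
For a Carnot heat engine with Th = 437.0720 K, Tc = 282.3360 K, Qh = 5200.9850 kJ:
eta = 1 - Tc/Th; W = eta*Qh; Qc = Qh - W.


eta = 1 - 282.3360/437.0720 = 0.3540
W = 0.3540 * 5200.9850 = 1841.2976 kJ
Qc = 5200.9850 - 1841.2976 = 3359.6874 kJ

eta = 35.4029%, W = 1841.2976 kJ, Qc = 3359.6874 kJ


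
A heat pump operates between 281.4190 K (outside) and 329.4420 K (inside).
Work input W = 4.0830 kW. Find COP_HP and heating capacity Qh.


COP = 329.4420 / 48.0230 = 6.8601
Qh = 6.8601 * 4.0830 = 28.0097 kW

COP = 6.8601, Qh = 28.0097 kW


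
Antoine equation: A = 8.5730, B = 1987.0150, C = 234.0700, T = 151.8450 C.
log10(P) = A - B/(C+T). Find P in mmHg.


C+T = 385.9150
B/(C+T) = 5.1488
log10(P) = 8.5730 - 5.1488 = 3.4242
P = 10^3.4242 = 2655.5772 mmHg

2655.5772 mmHg


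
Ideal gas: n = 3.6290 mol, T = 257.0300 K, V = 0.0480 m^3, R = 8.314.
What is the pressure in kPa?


P = nRT/V = 3.6290 * 8.314 * 257.0300 / 0.0480
= 7754.9822 / 0.0480 = 161562.1289 Pa = 161.5621 kPa

161.5621 kPa


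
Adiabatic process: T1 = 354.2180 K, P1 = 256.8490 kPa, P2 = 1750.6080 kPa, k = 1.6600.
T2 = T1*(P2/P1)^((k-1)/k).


(k-1)/k = 0.3976
(P2/P1)^exp = 2.1448
T2 = 354.2180 * 2.1448 = 759.7428 K

759.7428 K


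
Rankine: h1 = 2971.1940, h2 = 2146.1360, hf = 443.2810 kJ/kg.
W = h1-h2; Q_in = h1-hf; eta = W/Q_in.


W = 825.0580 kJ/kg
Q_in = 2527.9130 kJ/kg
eta = 0.3264 = 32.6379%

eta = 32.6379%


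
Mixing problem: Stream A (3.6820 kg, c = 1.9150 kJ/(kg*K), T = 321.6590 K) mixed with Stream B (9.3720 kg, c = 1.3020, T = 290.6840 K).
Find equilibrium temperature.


num = 5815.0534
den = 19.2534
Tf = 302.0278 K

302.0278 K


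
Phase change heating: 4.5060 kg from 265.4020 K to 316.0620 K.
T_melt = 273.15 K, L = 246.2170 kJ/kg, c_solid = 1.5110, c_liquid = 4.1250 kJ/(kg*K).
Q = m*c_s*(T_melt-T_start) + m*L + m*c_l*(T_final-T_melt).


Q1 (sensible, solid) = 4.5060 * 1.5110 * 7.7480 = 52.7528 kJ
Q2 (latent) = 4.5060 * 246.2170 = 1109.4538 kJ
Q3 (sensible, liquid) = 4.5060 * 4.1250 * 42.9120 = 797.6161 kJ
Q_total = 1959.8226 kJ

1959.8226 kJ


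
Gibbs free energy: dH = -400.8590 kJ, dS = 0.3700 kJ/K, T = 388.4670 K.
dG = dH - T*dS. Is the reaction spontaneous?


T*dS = 388.4670 * 0.3700 = 143.7328 kJ
dG = -400.8590 - 143.7328 = -544.5918 kJ (spontaneous)

dG = -544.5918 kJ, spontaneous


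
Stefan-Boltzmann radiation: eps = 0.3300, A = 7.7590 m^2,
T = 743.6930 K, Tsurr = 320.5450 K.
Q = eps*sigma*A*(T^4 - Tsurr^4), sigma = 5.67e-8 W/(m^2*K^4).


T^4 = 3.0590e+11
Tsurr^4 = 1.0557e+10
Q = 0.3300 * 5.67e-8 * 7.7590 * 2.9534e+11 = 42876.9622 W

42876.9622 W


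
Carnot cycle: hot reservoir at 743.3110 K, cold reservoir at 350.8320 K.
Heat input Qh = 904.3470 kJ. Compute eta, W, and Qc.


eta = 1 - 350.8320/743.3110 = 0.5280
W = 0.5280 * 904.3470 = 477.5083 kJ
Qc = 904.3470 - 477.5083 = 426.8387 kJ

eta = 52.8015%, W = 477.5083 kJ, Qc = 426.8387 kJ


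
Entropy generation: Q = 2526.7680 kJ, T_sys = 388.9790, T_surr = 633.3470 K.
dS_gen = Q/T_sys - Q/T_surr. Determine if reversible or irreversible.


dS_sys = 2526.7680/388.9790 = 6.4959 kJ/K
dS_surr = -2526.7680/633.3470 = -3.9895 kJ/K
dS_gen = 6.4959 - 3.9895 = 2.5064 kJ/K (irreversible)

dS_gen = 2.5064 kJ/K, irreversible


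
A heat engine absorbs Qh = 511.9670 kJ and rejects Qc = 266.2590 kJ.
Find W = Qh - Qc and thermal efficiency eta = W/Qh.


W = 511.9670 - 266.2590 = 245.7080 kJ
eta = 245.7080 / 511.9670 = 0.4799 = 47.9929%

W = 245.7080 kJ, eta = 47.9929%


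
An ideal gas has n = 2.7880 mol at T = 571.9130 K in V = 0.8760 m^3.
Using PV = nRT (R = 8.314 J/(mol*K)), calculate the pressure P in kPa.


P = nRT/V = 2.7880 * 8.314 * 571.9130 / 0.8760
= 13256.6185 / 0.8760 = 15133.1261 Pa = 15.1331 kPa

15.1331 kPa


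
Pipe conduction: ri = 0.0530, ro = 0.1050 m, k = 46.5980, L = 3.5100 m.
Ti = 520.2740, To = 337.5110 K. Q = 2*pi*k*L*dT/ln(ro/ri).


dT = 182.7630 K
ln(ro/ri) = 0.6837
Q = 2*pi*46.5980*3.5100*182.7630 / 0.6837 = 274724.2587 W

274724.2587 W


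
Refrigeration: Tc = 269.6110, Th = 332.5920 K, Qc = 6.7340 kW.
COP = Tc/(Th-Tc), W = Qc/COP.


COP = 269.6110 / 62.9810 = 4.2808
W = 6.7340 / 4.2808 = 1.5731 kW

COP = 4.2808, W = 1.5731 kW


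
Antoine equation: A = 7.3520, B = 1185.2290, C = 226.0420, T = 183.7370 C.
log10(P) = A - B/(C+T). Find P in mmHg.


C+T = 409.7790
B/(C+T) = 2.8924
log10(P) = 7.3520 - 2.8924 = 4.4596
P = 10^4.4596 = 28816.3193 mmHg

28816.3193 mmHg


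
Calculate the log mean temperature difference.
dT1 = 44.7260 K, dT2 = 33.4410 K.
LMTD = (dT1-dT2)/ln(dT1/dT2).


dT1/dT2 = 1.3375
ln(dT1/dT2) = 0.2908
LMTD = 11.2850 / 0.2908 = 38.8104 K

38.8104 K


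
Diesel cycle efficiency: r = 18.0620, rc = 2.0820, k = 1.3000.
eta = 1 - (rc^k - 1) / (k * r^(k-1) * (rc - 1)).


r^(k-1) = 2.3825
rc^k = 2.5943
eta = 0.5243 = 52.4252%

52.4252%


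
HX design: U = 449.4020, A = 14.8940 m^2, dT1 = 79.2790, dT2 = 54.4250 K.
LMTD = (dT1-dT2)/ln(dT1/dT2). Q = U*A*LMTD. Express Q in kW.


LMTD = 66.0748 K
Q = 449.4020 * 14.8940 * 66.0748 = 442264.3773 W = 442.2644 kW

442.2644 kW


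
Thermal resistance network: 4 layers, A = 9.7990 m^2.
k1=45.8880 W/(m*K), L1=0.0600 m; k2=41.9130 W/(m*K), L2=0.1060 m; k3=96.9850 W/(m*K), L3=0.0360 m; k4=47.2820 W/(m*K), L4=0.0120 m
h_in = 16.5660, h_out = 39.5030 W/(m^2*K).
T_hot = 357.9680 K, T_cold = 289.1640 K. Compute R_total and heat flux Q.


R_conv_in = 1/(16.5660*9.7990) = 0.0062
R_1 = 0.0600/(45.8880*9.7990) = 0.0001
R_2 = 0.1060/(41.9130*9.7990) = 0.0003
R_3 = 0.0360/(96.9850*9.7990) = 3.7881e-05
R_4 = 0.0120/(47.2820*9.7990) = 2.5900e-05
R_conv_out = 1/(39.5030*9.7990) = 0.0026
R_total = 0.0092 K/W
Q = 68.8040 / 0.0092 = 7479.5334 W

R_total = 0.0092 K/W, Q = 7479.5334 W


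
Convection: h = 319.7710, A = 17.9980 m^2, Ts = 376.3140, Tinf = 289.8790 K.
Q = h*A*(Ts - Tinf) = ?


dT = 86.4350 K
Q = 319.7710 * 17.9980 * 86.4350 = 497454.0361 W

497454.0361 W


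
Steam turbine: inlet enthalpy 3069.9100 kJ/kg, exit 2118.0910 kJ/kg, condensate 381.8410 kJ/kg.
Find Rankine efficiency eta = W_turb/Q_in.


W = 951.8190 kJ/kg
Q_in = 2688.0690 kJ/kg
eta = 0.3541 = 35.4090%

eta = 35.4090%


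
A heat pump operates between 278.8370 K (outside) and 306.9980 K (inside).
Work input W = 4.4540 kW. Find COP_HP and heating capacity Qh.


COP = 306.9980 / 28.1610 = 10.9015
Qh = 10.9015 * 4.4540 = 48.5554 kW

COP = 10.9015, Qh = 48.5554 kW


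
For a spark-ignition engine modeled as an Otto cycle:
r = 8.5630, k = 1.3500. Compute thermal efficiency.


r^(k-1) = 2.1204
eta = 1 - 1/2.1204 = 0.5284 = 52.8392%

52.8392%


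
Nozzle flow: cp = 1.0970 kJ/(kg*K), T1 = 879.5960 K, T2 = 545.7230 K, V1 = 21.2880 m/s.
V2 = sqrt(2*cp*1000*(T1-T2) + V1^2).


dT = 333.8730 K
2*cp*1000*dT = 732517.3620
V1^2 = 453.1789
V2 = sqrt(732970.5409) = 856.1370 m/s

856.1370 m/s


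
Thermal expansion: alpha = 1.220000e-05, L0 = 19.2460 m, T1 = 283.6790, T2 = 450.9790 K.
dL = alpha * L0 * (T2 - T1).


dT = 167.3000 K
dL = 1.220000e-05 * 19.2460 * 167.3000 = 0.039282 m
L_final = 19.285282 m

dL = 0.039282 m


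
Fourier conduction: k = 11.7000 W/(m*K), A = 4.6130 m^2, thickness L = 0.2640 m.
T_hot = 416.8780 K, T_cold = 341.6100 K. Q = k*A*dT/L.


dT = 75.2680 K
Q = 11.7000 * 4.6130 * 75.2680 / 0.2640 = 15387.7728 W

15387.7728 W


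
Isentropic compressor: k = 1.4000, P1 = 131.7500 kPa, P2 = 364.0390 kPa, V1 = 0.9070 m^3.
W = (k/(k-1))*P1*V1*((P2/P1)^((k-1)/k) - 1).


(k-1)/k = 0.2857
(P2/P1)^exp = 1.3369
W = 3.5000 * 131.7500 * 0.9070 * (1.3369 - 1) = 140.9240 kJ

140.9240 kJ


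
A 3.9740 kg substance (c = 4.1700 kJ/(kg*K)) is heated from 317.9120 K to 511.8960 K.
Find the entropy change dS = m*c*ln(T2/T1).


T2/T1 = 1.6102
ln(T2/T1) = 0.4763
dS = 3.9740 * 4.1700 * 0.4763 = 7.8938 kJ/K

7.8938 kJ/K


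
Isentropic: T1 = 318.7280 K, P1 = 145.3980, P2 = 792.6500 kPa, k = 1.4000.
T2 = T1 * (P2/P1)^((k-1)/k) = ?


(k-1)/k = 0.2857
(P2/P1)^exp = 1.6234
T2 = 318.7280 * 1.6234 = 517.4345 K

517.4345 K


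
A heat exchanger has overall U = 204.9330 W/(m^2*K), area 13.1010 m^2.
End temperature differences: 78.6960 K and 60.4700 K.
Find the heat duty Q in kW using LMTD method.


LMTD = 69.1833 K
Q = 204.9330 * 13.1010 * 69.1833 = 185745.2968 W = 185.7453 kW

185.7453 kW


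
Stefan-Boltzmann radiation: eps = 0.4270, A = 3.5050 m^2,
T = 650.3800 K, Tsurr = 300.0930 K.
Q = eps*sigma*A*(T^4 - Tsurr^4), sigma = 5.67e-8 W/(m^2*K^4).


T^4 = 1.7892e+11
Tsurr^4 = 8.1100e+09
Q = 0.4270 * 5.67e-8 * 3.5050 * 1.7081e+11 = 14495.1399 W

14495.1399 W


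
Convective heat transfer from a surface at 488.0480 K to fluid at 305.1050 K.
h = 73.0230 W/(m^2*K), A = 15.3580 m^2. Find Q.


dT = 182.9430 K
Q = 73.0230 * 15.3580 * 182.9430 = 205168.2390 W

205168.2390 W


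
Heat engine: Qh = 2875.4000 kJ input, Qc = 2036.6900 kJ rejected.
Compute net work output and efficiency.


W = 2875.4000 - 2036.6900 = 838.7100 kJ
eta = 838.7100 / 2875.4000 = 0.2917 = 29.1685%

W = 838.7100 kJ, eta = 29.1685%


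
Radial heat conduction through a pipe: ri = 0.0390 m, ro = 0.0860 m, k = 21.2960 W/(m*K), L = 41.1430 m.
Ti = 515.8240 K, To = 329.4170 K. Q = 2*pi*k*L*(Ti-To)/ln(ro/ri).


dT = 186.4070 K
ln(ro/ri) = 0.7908
Q = 2*pi*21.2960*41.1430*186.4070 / 0.7908 = 1297708.9486 W

1297708.9486 W


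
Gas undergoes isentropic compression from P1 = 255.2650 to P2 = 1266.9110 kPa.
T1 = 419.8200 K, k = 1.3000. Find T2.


(k-1)/k = 0.2308
(P2/P1)^exp = 1.4473
T2 = 419.8200 * 1.4473 = 607.6058 K

607.6058 K


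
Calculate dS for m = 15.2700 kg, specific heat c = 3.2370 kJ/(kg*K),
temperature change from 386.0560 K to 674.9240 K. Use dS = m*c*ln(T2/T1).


T2/T1 = 1.7483
ln(T2/T1) = 0.5586
dS = 15.2700 * 3.2370 * 0.5586 = 27.6119 kJ/K

27.6119 kJ/K


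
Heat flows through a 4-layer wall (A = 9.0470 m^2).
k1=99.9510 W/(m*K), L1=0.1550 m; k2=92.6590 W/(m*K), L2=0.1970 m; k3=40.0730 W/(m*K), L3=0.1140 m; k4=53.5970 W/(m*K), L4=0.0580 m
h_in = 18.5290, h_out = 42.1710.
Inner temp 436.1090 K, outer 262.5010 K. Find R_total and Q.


R_conv_in = 1/(18.5290*9.0470) = 0.0060
R_1 = 0.1550/(99.9510*9.0470) = 0.0002
R_2 = 0.1970/(92.6590*9.0470) = 0.0002
R_3 = 0.1140/(40.0730*9.0470) = 0.0003
R_4 = 0.0580/(53.5970*9.0470) = 0.0001
R_conv_out = 1/(42.1710*9.0470) = 0.0026
R_total = 0.0094 K/W
Q = 173.6080 / 0.0094 = 18416.0054 W

R_total = 0.0094 K/W, Q = 18416.0054 W


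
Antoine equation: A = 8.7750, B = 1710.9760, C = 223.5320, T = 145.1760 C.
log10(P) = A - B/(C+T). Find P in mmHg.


C+T = 368.7080
B/(C+T) = 4.6405
log10(P) = 8.7750 - 4.6405 = 4.1345
P = 10^4.1345 = 13631.2770 mmHg

13631.2770 mmHg


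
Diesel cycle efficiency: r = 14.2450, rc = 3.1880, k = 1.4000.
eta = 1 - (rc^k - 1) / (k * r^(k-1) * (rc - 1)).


r^(k-1) = 2.8938
rc^k = 5.0690
eta = 0.5410 = 54.0959%

54.0959%


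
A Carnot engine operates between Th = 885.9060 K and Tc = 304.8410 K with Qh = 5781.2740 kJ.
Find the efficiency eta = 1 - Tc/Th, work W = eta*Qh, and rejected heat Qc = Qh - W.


eta = 1 - 304.8410/885.9060 = 0.6559
W = 0.6559 * 5781.2740 = 3791.9328 kJ
Qc = 5781.2740 - 3791.9328 = 1989.3412 kJ

eta = 65.5899%, W = 3791.9328 kJ, Qc = 1989.3412 kJ
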